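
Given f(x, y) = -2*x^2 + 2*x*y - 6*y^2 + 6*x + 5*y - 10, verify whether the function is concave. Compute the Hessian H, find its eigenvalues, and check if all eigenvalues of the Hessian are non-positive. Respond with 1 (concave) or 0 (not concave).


The Hessian of f(x,y) = -2*x^2 + 2*x*y - 6*y^2 + 6*x + 5*y - 10 is:
H = [[-4, 2], [2, -12]]
Trace = -4 - 12 = -16
Determinant = -4*-12 - (2)^2 = 44
Discriminant = (-16)^2 - 4*44 = 80.0
Eigenvalues: lambda_1 = -12.4721, lambda_2 = -3.5279
The function is concave.

1


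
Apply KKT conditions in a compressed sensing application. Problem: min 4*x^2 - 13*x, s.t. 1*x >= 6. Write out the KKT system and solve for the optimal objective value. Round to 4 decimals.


Step 1: Try lambda = 0 (constraint inactive).
x_unc = 13/(2*4) = 1.625
Check: 1*1.625 = 1.625 < 6 -- violated!
Step 2: Constraint must be active: 1*x = 6
x* = 6/1 = 6.0
lambda = (2*4*6.0 - 13)/1 = 35.0
Step 3: Compute optimal value.
f(x*) = 4*6.0^2 - 13*6.0 = 66.0


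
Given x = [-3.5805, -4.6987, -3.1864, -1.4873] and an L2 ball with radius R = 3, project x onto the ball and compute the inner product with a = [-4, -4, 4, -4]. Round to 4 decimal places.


Step 1: Compute ||x|| (intermediates to 6 decimals).
||x|| = sqrt((-3.5805)^2 + (-4.6987)^2 + (-3.1864)^2 + (-1.4873)^2) = 6.874807
Step 2: Project.
Since ||x|| > R, scale = R/||x|| = 3/6.874807 = 0.436376, proj(x) = scale * x
proj(x) = [-1.562444, -2.0504, -1.390468, -0.649022]
Step 3: Dot product.
a^T * proj(x) = -4*(-1.562444) - 4*(-2.0504) + 4*(-1.390468) - 4*(-0.649022) = 11.4856


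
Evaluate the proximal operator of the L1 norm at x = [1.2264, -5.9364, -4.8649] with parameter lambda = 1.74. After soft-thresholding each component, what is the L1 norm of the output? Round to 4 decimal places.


Soft-thresholding with lambda = 1.74:
prox(1.2264) = sign(1.2264)*max(|1.2264| - 1.74, 0) = 0.0
prox(-5.9364) = sign(-5.9364)*max(|-5.9364| - 1.74, 0) = -4.1964
prox(-4.8649) = sign(-4.8649)*max(|-4.8649| - 1.74, 0) = -3.1249
prox(x) = [0.0, -4.1964, -3.1249]
||prox(x)||_1 = 0.0 + 4.1964 + 3.1249 = 7.3213


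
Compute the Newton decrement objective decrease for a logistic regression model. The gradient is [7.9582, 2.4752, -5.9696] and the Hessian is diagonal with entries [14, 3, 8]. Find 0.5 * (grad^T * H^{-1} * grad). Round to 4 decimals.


Step 1: H is diagonal, so H^(-1) * g = [0.5684, 0.8251, -0.7462].
Step 2: g^T H^(-1) g = sum_i g_i^2 / H_ii
  = (7.9582)^2/14 + (2.4752)^2/3 + (-5.9696)^2/8
  = 4.5238 + 2.0422 + 4.4545 = 11.0205
Step 3: Objective decrease = 0.5 * g^T H^(-1) g = 5.5103


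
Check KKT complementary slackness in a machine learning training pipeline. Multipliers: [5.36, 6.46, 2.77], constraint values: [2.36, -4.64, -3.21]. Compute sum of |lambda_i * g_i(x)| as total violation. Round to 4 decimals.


KKT complementary slackness check:
lambda_1 * g_1 = 5.36 * 2.36 = 12.6496
lambda_2 * g_2 = 6.46 * -4.64 = -29.9744
lambda_3 * g_3 = 2.77 * -3.21 = -8.8917
Total violation = 12.6496 + 29.9744 + 8.8917 = 51.5157


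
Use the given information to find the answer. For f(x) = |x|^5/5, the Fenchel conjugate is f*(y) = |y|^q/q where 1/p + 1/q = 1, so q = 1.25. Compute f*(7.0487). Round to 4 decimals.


The conjugate exponent q satisfies 1/p + 1/q = 1.
p = 5, so q = 5/(5 - 1) = 1.25
|y|^q = 7.0487^1.25 = 11.4851
f*(7.0487) = 11.4851 / 1.25 = 9.1881


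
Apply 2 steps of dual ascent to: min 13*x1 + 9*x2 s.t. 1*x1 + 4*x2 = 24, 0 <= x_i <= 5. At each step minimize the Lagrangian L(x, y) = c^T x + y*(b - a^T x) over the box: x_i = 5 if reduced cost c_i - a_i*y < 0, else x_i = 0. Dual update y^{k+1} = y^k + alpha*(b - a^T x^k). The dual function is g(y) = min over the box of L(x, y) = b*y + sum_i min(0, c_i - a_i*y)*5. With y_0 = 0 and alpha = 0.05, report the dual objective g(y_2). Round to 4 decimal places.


Dual ascent for LP: min 13*x1 + 9*x2, 1*x1 + 4*x2 = 24, 0 <= x_i <= 5
Step 1: y^k = 0.0, reduced costs: (13.0, 9.0)
  x^k = (0.0, 0.0), subgradient = b - a^T x = 24.0
  y^{k+1} = 0.0 + 0.05*24.0 = 1.2
Step 2: y^k = 1.2, reduced costs: (11.8, 4.2)
  x^k = (0.0, 0.0), subgradient = b - a^T x = 24.0
  y^{k+1} = 1.2 + 0.05*24.0 = 2.4
Dual objective at y_2 = 2.4: reduced costs (10.6, -0.6), box minimizer x = (0.0, 5.0)
g(y_2) = b*y + (c1 - a1*y)*x1 + (c2 - a2*y)*x2 = 24*2.4 + 10.6*0.0 + (-0.6)*5.0 = 57.6 + 0.0 - 3.0 = 54.6


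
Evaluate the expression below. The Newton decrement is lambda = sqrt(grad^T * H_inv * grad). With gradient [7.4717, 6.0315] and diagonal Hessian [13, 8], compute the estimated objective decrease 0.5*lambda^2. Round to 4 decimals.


Step 1: H is diagonal, so H^(-1) * g = [0.5747, 0.7539].
Step 2: g^T H^(-1) g = sum_i g_i^2 / H_ii
  = (7.4717)^2/13 + (6.0315)^2/8
  = 4.2943 + 4.5474 = 8.8417
Step 3: Objective decrease = 0.5 * g^T H^(-1) g = 4.4209


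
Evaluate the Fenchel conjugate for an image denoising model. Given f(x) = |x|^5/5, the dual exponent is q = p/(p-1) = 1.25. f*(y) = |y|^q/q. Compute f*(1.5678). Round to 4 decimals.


The conjugate exponent q satisfies 1/p + 1/q = 1.
p = 5, so q = 5/(5 - 1) = 1.25
|y|^q = 1.5678^1.25 = 1.7543
f*(1.5678) = 1.7543 / 1.25 = 1.4035


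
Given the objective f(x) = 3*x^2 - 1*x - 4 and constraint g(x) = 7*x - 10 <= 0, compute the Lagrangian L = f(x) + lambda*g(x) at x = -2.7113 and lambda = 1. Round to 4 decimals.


Step 1: Evaluate f(x).
f(-2.7113) = 3*(-2.7113)^2 - 1*(-2.7113) - 4 = 20.7647
Step 2: Evaluate g(x).
g(-2.7113) = 7*-2.7113 - 10 = -28.9791
Step 3: Compute Lagrangian.
L = 20.7647 + 1*-28.9791 = -8.2144


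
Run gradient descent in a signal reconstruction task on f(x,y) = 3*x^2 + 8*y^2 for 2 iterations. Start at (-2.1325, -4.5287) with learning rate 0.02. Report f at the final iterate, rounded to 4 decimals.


Gradient descent on f(x,y) = 3*x^2 + 8*y^2.
Starting point: (-2.1325, -4.5287), alpha = 0.02
Step 1: grad_x = 2*3*-2.1325 = -12.795, grad_y = 2*8*-4.5287 = -72.4592
  x_1 = -2.1325 - 0.02*-12.795 = -1.8766
  y_1 = -4.5287 - 0.02*-72.4592 = -3.0795
Step 2: grad_x = 2*3*-1.8766 = -11.2596, grad_y = 2*8*-3.0795 = -49.2723
  x_2 = -1.8766 - 0.02*-11.2596 = -1.6514
  y_2 = -3.0795 - 0.02*-49.2723 = -2.0941
f(-1.6514, -2.0941) = 3*(-1.6514)^2 + 8*(-2.0941)^2 = 43.2625


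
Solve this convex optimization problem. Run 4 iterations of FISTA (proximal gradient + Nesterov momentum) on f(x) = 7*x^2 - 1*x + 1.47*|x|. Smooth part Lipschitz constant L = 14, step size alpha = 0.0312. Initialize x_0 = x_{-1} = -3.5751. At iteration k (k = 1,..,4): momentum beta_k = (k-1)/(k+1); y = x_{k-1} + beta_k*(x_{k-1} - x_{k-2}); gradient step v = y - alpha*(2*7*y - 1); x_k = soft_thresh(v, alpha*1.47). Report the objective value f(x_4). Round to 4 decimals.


FISTA on f(x) = 7*x^2 - 1*x + 1.47*|x|
L = 14, alpha = 0.0312
Iteration 1: beta = 0.0, y = -3.5751 + 0.0*(-3.5751 + 3.5751) = -3.5751
  grad(y) = -51.0514, v = y - alpha*grad = -1.9823
  prox(v) = soft_thresh(-1.9823, 0.0459) = -1.9364
Iteration 2: beta = 0.3333, y = -1.9364 + 0.3333*(-1.9364 + 3.5751) = -1.3902
  grad(y) = -20.4629, v = y - alpha*grad = -0.7518
  prox(v) = soft_thresh(-0.7518, 0.0459) = -0.7059
Iteration 3: beta = 0.5, y = -0.7059 + 0.5*(-0.7059 + 1.9364) = -0.0906
  grad(y) = -2.2689, v = y - alpha*grad = -0.0198
  prox(v) = soft_thresh(-0.0198, 0.0459) = 0.0
Iteration 4: beta = 0.6, y = 0.0 + 0.6*(0.0 + 0.7059) = 0.4235
  grad(y) = 4.9296, v = y - alpha*grad = 0.2697
  prox(v) = soft_thresh(0.2697, 0.0459) = 0.2239
f(x_4) = 7*0.2239^2 - 1*0.2239 + 1.47*|0.2239| = 0.4561


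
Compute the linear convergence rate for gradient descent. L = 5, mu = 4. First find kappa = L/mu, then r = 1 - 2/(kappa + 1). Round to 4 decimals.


Step 1: Compute the condition number.
kappa = L/mu = 5/4 = 1.25
Step 2: Compute the convergence rate.
r = 1 - 2/(kappa + 1) = 1 - 2*mu/(L + mu) = (L - mu)/(L + mu) = 1/9 = 0.1111


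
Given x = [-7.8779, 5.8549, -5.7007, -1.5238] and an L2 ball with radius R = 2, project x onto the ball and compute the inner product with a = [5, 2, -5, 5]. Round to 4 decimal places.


Step 1: Compute ||x|| (intermediates to 6 decimals).
||x|| = sqrt((-7.8779)^2 + 5.8549^2 + (-5.7007)^2 + (-1.5238)^2) = 11.452559
Step 2: Project.
Since ||x|| > R, scale = R/||x|| = 2/11.452559 = 0.174633, proj(x) = scale * x
proj(x) = [-1.375741, 1.022459, -0.99553, -0.266106]
Step 3: Dot product.
a^T * proj(x) = 5*(-1.375741) + 2*1.022459 - 5*(-0.99553) + 5*(-0.266106) = -1.1867


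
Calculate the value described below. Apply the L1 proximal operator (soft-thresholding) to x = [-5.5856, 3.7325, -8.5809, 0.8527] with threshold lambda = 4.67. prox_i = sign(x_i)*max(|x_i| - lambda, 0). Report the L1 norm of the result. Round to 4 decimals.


Soft-thresholding with lambda = 4.67:
prox(-5.5856) = sign(-5.5856)*max(|-5.5856| - 4.67, 0) = -0.9156
prox(3.7325) = sign(3.7325)*max(|3.7325| - 4.67, 0) = 0.0
prox(-8.5809) = sign(-8.5809)*max(|-8.5809| - 4.67, 0) = -3.9109
prox(0.8527) = sign(0.8527)*max(|0.8527| - 4.67, 0) = 0.0
prox(x) = [-0.9156, 0.0, -3.9109, 0.0]
||prox(x)||_1 = 0.9156 + 0.0 + 3.9109 + 0.0 = 4.8265


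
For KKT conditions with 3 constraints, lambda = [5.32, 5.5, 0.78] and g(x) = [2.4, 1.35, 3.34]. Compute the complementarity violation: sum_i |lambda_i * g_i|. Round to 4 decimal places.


KKT complementary slackness check:
lambda_1 * g_1 = 5.32 * 2.4 = 12.768
lambda_2 * g_2 = 5.5 * 1.35 = 7.425
lambda_3 * g_3 = 0.78 * 3.34 = 2.6052
Total violation = 12.768 + 7.425 + 2.6052 = 22.7982


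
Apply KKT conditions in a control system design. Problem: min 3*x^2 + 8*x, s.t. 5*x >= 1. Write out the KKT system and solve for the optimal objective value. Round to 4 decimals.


Step 1: Try lambda = 0 (constraint inactive).
x_unc = -8/(2*3) = -1.3333
Check: 5*-1.3333 = -6.6665 < 1 -- violated!
Step 2: Constraint must be active: 5*x = 1
x* = 1/5 = 0.2
lambda = (2*3*0.2 + 8)/5 = 1.84
Step 3: Compute optimal value.
f(x*) = 3*0.2^2 + 8*0.2 = 1.72


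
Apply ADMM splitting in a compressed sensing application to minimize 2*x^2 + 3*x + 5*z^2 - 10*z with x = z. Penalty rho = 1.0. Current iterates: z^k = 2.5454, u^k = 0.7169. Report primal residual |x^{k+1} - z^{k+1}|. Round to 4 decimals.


ADMM iteration with rho = 1.0, z^k = 2.5454, u^k = 0.7169
Step 1: x-update.
Minimize 2*x^2 + 3*x + (1.0/2)*(x - 2.5454 + 0.7169)^2
FOC: (2*2 + 1.0)*x = -3 + 1.0*(2.5454 - 0.7169)
x^{k+1} = -0.2343
Step 2: z-update.
Minimize 5*z^2 - 10*z + (1.0/2)*(-0.2343 - z + 0.7169)^2
FOC: (2*5 + 1.0)*z = 10 + 1.0*(-0.2343 + 0.7169)
z^{k+1} = 0.953
Step 3: u-update.
u^{k+1} = 0.7169 - 0.2343 - 0.953 = -0.4704
Step 4: Primal residual = |-0.2343 - 0.953| = 1.1873


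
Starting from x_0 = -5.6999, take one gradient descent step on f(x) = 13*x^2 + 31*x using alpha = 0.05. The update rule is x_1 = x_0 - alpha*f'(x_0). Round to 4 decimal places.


We compute the gradient at x_0 and apply the update.
f'(x) = 26*x + 31
f'(-5.6999) = 26*-5.6999 + 31 = -117.1974
x_1 = -5.6999 - 0.05*-117.1974 = 0.16


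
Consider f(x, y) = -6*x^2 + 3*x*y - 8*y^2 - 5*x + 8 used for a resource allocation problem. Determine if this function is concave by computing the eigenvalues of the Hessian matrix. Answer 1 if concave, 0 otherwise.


The Hessian of f(x,y) = -6*x^2 + 3*x*y - 8*y^2 - 5*x + 8 is:
H = [[-12, 3], [3, -16]]
Trace = -12 - 16 = -28
Determinant = -12*-16 - (3)^2 = 183
Discriminant = (-28)^2 - 4*183 = 52.0
Eigenvalues: lambda_1 = -17.6056, lambda_2 = -10.3944
The function is concave.

1


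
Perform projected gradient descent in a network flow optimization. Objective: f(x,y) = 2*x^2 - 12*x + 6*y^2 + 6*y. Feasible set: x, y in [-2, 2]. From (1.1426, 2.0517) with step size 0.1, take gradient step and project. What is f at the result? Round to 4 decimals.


Step 1: Compute gradient at (1.1426, 2.0517).
grad_x = 2*2*1.1426 - 12 = -7.4296
grad_y = 2*6*2.0517 + 6 = 30.6204
Step 2: Gradient step.
x_raw = 1.1426 - 0.1*-7.4296 = 1.8856
y_raw = 2.0517 - 0.1*30.6204 = -1.0103
Step 3: Project onto [-2, 2].
x_proj = clip(1.8856) = 1.8856
y_proj = clip(-1.0103) = -1.0103
Step 4: Evaluate f.
f(1.8856, -1.0103) = -15.4534


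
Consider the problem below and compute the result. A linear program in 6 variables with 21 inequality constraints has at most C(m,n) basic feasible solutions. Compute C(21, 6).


Each vertex corresponds to some choice of n active constraints out of m, so the number of vertices is at most C(m, n) = m! / (n!(m-n)!).
m = 21, n = 6
Numerator: 21 * 20 * 19 * 18 * 17 * 16
Denominator: 6! = 720
C(21, 6) = 54264


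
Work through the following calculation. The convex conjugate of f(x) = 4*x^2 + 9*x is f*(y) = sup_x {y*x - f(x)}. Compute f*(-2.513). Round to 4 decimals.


f*(y) = sup_x {y*x - a*x^2 - b*x} = sup_x {(y-b)*x - a*x^2}
FOC: (y - b) - 2a*x = 0 => x* = (y - b)/(2a)
x* = (-2.513 - 9)/(2*4) = -1.4391
f*(-2.513) = (y-b)^2/(4a) = (-2.513 - 9)^2/(4*4)
= 132.5492/16 = 8.2843


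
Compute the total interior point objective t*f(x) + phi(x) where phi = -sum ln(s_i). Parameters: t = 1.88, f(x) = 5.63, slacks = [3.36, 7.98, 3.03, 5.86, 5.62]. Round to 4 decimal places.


Step 1: Compute log-barrier.
ln values: [1.2119, 2.0769, 1.1086, 1.7681, 1.7263]
phi = -(1.2119 + 2.0769 + 1.1086 + 1.7681 + 1.7263) = -7.8919
Step 2: Compute augmented objective.
t*f(x) = 1.88*5.63 = 10.5844
Total = 10.5844 - 7.8919 = 2.6925


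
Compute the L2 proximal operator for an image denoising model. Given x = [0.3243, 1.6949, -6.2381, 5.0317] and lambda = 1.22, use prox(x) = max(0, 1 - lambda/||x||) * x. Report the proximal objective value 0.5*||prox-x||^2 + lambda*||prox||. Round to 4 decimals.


Step 1: Compute ||x||.
||x|| = 8.1982
Step 2: Compute scaling factor.
scale = max(0, 1 - 1.22/8.1982) = 0.8512
Step 3: prox(x) = [0.276, 1.4427, -5.3098, 4.2829]
||prox(x)|| = 6.9782
Step 4: Proximal objective.
0.5*||prox-x||^2 = 0.7442
lambda*||prox|| = 8.5134
Total = 9.2575


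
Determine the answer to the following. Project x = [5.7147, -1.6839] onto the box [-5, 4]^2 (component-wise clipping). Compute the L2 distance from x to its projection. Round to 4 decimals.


Project each component onto [-5, 4].
clip(5.7147) = 4.0, clip(-1.6839) = -1.6839
Projection = [4.0, -1.6839]
Squared diffs: [2.9402, 0.0]
Distance = sqrt(2.9402) = 1.7147


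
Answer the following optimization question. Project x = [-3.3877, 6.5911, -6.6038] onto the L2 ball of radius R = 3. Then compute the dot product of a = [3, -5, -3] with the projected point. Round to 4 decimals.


Step 1: Compute ||x|| (intermediates to 6 decimals).
||x|| = sqrt((-3.3877)^2 + 6.5911^2 + (-6.6038)^2) = 9.926192
Step 2: Project.
Since ||x|| > R, scale = R/||x|| = 3/9.926192 = 0.302231, proj(x) = scale * x
proj(x) = [-1.023868, 1.992035, -1.995873]
Step 3: Dot product.
a^T * proj(x) = 3*(-1.023868) - 5*1.992035 - 3*(-1.995873) = -7.0442


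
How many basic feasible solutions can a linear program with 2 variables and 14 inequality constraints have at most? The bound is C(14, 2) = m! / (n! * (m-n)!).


Each vertex corresponds to some choice of n active constraints out of m, so the number of vertices is at most C(m, n) = m! / (n!(m-n)!).
m = 14, n = 2
Numerator: 14 * 13
Denominator: 2! = 2
C(14, 2) = 91


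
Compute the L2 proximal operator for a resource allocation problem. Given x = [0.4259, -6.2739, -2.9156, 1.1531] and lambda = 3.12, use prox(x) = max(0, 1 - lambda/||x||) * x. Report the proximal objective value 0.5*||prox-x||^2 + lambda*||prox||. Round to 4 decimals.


Step 1: Compute ||x||.
||x|| = 7.0266
Step 2: Compute scaling factor.
scale = max(0, 1 - 3.12/7.0266) = 0.556
Step 3: prox(x) = [0.2368, -3.4881, -1.621, 0.6411]
||prox(x)|| = 3.9066
Step 4: Proximal objective.
0.5*||prox-x||^2 = 4.8672
lambda*||prox|| = 12.1886
Total = 17.0559


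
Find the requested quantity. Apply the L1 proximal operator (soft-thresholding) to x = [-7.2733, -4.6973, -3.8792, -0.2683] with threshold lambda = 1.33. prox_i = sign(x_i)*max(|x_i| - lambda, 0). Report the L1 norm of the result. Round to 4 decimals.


Soft-thresholding with lambda = 1.33:
prox(-7.2733) = sign(-7.2733)*max(|-7.2733| - 1.33, 0) = -5.9433
prox(-4.6973) = sign(-4.6973)*max(|-4.6973| - 1.33, 0) = -3.3673
prox(-3.8792) = sign(-3.8792)*max(|-3.8792| - 1.33, 0) = -2.5492
prox(-0.2683) = sign(-0.2683)*max(|-0.2683| - 1.33, 0) = 0.0
prox(x) = [-5.9433, -3.3673, -2.5492, 0.0]
||prox(x)||_1 = 5.9433 + 3.3673 + 2.5492 + 0.0 = 11.8598


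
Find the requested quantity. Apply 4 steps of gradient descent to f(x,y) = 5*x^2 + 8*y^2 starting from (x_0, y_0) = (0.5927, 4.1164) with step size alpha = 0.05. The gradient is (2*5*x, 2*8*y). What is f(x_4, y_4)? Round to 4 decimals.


Gradient descent on f(x,y) = 5*x^2 + 8*y^2.
Starting point: (0.5927, 4.1164), alpha = 0.05
Step 1: grad_x = 2*5*0.5927 = 5.927, grad_y = 2*8*4.1164 = 65.8624
  x_1 = 0.5927 - 0.05*5.927 = 0.2964
  y_1 = 4.1164 - 0.05*65.8624 = 0.8233
Step 2: grad_x = 2*5*0.2964 = 2.9635, grad_y = 2*8*0.8233 = 13.1725
  x_2 = 0.2964 - 0.05*2.9635 = 0.1482
  y_2 = 0.8233 - 0.05*13.1725 = 0.1647
Step 3: grad_x = 2*5*0.1482 = 1.4818, grad_y = 2*8*0.1647 = 2.6345
  x_3 = 0.1482 - 0.05*1.4818 = 0.0741
  y_3 = 0.1647 - 0.05*2.6345 = 0.0329
Step 4: grad_x = 2*5*0.0741 = 0.7409, grad_y = 2*8*0.0329 = 0.5269
  x_4 = 0.0741 - 0.05*0.7409 = 0.037
  y_4 = 0.0329 - 0.05*0.5269 = 0.0066
f(0.037, 0.0066) = 5*0.037^2 + 8*0.0066^2 = 0.0072


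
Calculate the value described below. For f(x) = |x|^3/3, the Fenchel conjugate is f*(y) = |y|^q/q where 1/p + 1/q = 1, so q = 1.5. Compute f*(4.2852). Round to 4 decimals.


The conjugate exponent q satisfies 1/p + 1/q = 1.
p = 3, so q = 3/(3 - 1) = 1.5
|y|^q = 4.2852^1.5 = 8.8707
f*(4.2852) = 8.8707 / 1.5 = 5.9138


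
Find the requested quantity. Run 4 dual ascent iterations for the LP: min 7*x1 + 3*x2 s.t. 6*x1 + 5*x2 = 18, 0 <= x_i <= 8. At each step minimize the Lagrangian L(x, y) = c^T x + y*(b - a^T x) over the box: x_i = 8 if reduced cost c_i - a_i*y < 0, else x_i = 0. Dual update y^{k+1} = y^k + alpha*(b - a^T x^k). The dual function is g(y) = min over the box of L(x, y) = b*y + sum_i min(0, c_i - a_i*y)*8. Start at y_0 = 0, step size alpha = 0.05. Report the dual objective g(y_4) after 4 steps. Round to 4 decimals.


Dual ascent for LP: min 7*x1 + 3*x2, 6*x1 + 5*x2 = 18, 0 <= x_i <= 8
Step 1: y^k = 0.0, reduced costs: (7.0, 3.0)
  x^k = (0.0, 0.0), subgradient = b - a^T x = 18.0
  y^{k+1} = 0.0 + 0.05*18.0 = 0.9
Step 2: y^k = 0.9, reduced costs: (1.6, -1.5)
  x^k = (0.0, 8.0), subgradient = b - a^T x = -22.0
  y^{k+1} = 0.9 + 0.05*-22.0 = -0.2
Step 3: y^k = -0.2, reduced costs: (8.2, 4.0)
  x^k = (0.0, 0.0), subgradient = b - a^T x = 18.0
  y^{k+1} = -0.2 + 0.05*18.0 = 0.7
Step 4: y^k = 0.7, reduced costs: (2.8, -0.5)
  x^k = (0.0, 8.0), subgradient = b - a^T x = -22.0
  y^{k+1} = 0.7 + 0.05*-22.0 = -0.4
Dual objective at y_4 = -0.4: reduced costs (9.4, 5.0), box minimizer x = (0.0, 0.0)
g(y_4) = b*y + (c1 - a1*y)*x1 + (c2 - a2*y)*x2 = 18*(-0.4) + 9.4*0.0 + 5.0*0.0 = -7.2 + 0.0 + 0.0 = -7.2


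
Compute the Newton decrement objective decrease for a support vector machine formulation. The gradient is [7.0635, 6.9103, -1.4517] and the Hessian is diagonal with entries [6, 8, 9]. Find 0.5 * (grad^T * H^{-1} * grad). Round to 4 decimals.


Step 1: H is diagonal, so H^(-1) * g = [1.1773, 0.8638, -0.1613].
Step 2: g^T H^(-1) g = sum_i g_i^2 / H_ii
  = (7.0635)^2/6 + (6.9103)^2/8 + (-1.4517)^2/9
  = 8.3155 + 5.969 + 0.2342 = 14.5187
Step 3: Objective decrease = 0.5 * g^T H^(-1) g = 7.2593


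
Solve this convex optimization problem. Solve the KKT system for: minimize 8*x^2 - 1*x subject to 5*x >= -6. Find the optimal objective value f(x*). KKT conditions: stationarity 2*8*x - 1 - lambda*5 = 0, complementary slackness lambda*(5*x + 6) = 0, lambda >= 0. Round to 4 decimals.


Step 1: Try lambda = 0 (constraint inactive).
Stationarity: 2*8*x - 1 = 0
x* = 1/(2*8) = 0.0625
Check constraint: 5*0.0625 = 0.3125 >= -6 -- satisfied.
Step 2: Compute optimal value.
f(x*) = 8*0.0625^2 - 1*0.0625 = -0.0313


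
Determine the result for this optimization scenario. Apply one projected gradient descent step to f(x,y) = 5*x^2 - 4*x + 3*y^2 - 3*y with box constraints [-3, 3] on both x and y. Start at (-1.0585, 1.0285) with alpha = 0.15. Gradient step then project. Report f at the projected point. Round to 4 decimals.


Step 1: Compute gradient at (-1.0585, 1.0285).
grad_x = 2*5*-1.0585 - 4 = -14.585
grad_y = 2*3*1.0285 - 3 = 3.171
Step 2: Gradient step.
x_raw = -1.0585 - 0.15*-14.585 = 1.1293
y_raw = 1.0285 - 0.15*3.171 = 0.5529
Step 3: Project onto [-3, 3].
x_proj = clip(1.1293) = 1.1293
y_proj = clip(0.5529) = 0.5529
Step 4: Evaluate f.
f(1.1293, 0.5529) = 1.1174


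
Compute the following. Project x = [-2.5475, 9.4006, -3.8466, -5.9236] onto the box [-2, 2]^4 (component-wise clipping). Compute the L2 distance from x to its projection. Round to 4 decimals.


Project each component onto [-2, 2].
clip(-2.5475) = -2.0, clip(9.4006) = 2.0, clip(-3.8466) = -2.0, clip(-5.9236) = -2.0
Projection = [-2.0, 2.0, -2.0, -2.0]
Squared diffs: [0.2998, 54.7689, 3.4099, 15.3946]
Distance = sqrt(73.8732) = 8.595


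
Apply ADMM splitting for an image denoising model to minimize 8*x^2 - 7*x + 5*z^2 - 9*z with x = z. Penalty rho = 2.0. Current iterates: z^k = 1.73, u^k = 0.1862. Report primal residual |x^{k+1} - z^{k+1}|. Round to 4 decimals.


ADMM iteration with rho = 2.0, z^k = 1.73, u^k = 0.1862
Step 1: x-update.
Minimize 8*x^2 - 7*x + (2.0/2)*(x - 1.73 + 0.1862)^2
FOC: (2*8 + 2.0)*x = 7 + 2.0*(1.73 - 0.1862)
x^{k+1} = 0.5604
Step 2: z-update.
Minimize 5*z^2 - 9*z + (2.0/2)*(0.5604 - z + 0.1862)^2
FOC: (2*5 + 2.0)*z = 9 + 2.0*(0.5604 + 0.1862)
z^{k+1} = 0.8744
Step 3: u-update.
u^{k+1} = 0.1862 + 0.5604 - 0.8744 = -0.1278
Step 4: Primal residual = |0.5604 - 0.8744| = 0.314


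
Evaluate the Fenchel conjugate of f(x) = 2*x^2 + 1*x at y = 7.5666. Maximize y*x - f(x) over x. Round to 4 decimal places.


f*(y) = sup_x {y*x - a*x^2 - b*x} = sup_x {(y-b)*x - a*x^2}
FOC: (y - b) - 2a*x = 0 => x* = (y - b)/(2a)
x* = (7.5666 - 1)/(2*2) = 1.6417
f*(7.5666) = (y-b)^2/(4a) = (7.5666 - 1)^2/(4*2)
= 43.1202/8 = 5.39


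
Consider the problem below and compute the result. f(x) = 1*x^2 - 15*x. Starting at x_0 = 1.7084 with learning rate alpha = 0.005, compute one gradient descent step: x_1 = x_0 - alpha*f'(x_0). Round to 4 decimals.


We compute the gradient at x_0 and apply the update.
f'(x) = 2*x - 15
f'(1.7084) = 2*1.7084 - 15 = -11.5832
x_1 = 1.7084 - 0.005*-11.5832 = 1.7663


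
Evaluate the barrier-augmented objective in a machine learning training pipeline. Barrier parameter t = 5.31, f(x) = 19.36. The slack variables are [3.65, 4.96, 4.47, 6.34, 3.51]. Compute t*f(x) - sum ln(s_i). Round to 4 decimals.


Step 1: Compute log-barrier.
ln values: [1.2947, 1.6014, 1.4974, 1.8469, 1.2556]
phi = -(1.2947 + 1.6014 + 1.4974 + 1.8469 + 1.2556) = -7.496
Step 2: Compute augmented objective.
t*f(x) = 5.31*19.36 = 102.8016
Total = 102.8016 - 7.496 = 95.3056


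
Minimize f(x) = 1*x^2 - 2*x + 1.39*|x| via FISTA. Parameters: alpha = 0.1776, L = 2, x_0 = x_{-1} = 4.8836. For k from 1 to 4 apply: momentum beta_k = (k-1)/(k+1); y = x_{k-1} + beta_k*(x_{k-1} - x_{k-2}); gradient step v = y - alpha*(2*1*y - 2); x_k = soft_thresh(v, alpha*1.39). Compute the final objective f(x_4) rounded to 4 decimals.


FISTA on f(x) = 1*x^2 - 2*x + 1.39*|x|
L = 2, alpha = 0.1776
Iteration 1: beta = 0.0, y = 4.8836 + 0.0*(4.8836 - 4.8836) = 4.8836
  grad(y) = 7.7672, v = y - alpha*grad = 3.5041
  prox(v) = soft_thresh(3.5041, 0.2469) = 3.2573
Iteration 2: beta = 0.3333, y = 3.2573 + 0.3333*(3.2573 - 4.8836) = 2.7152
  grad(y) = 3.4304, v = y - alpha*grad = 2.1059
  prox(v) = soft_thresh(2.1059, 0.2469) = 1.8591
Iteration 3: beta = 0.5, y = 1.8591 + 0.5*(1.8591 - 3.2573) = 1.16
  grad(y) = 0.32, v = y - alpha*grad = 1.1032
  prox(v) = soft_thresh(1.1032, 0.2469) = 0.8563
Iteration 4: beta = 0.6, y = 0.8563 + 0.6*(0.8563 - 1.8591) = 0.2546
  grad(y) = -1.4908, v = y - alpha*grad = 0.5194
  prox(v) = soft_thresh(0.5194, 0.2469) = 0.2725
f(x_4) = 1*0.2725^2 - 2*0.2725 + 1.39*|0.2725| = -0.092


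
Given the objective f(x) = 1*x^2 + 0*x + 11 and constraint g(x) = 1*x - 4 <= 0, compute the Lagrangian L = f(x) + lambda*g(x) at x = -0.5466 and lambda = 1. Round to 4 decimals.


Step 1: Evaluate f(x).
f(-0.5466) = 1*(-0.5466)^2 + 0*(-0.5466) + 11 = 11.2988
Step 2: Evaluate g(x).
g(-0.5466) = 1*-0.5466 - 4 = -4.5466
Step 3: Compute Lagrangian.
L = 11.2988 + 1*-4.5466 = 6.7522


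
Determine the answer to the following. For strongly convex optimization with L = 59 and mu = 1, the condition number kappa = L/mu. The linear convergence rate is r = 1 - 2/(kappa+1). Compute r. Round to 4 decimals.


Step 1: Compute the condition number.
kappa = L/mu = 59/1 = 59.0
Step 2: Compute the convergence rate.
r = 1 - 2/(kappa + 1) = 1 - 2*mu/(L + mu) = (L - mu)/(L + mu) = 58/60 = 0.9667


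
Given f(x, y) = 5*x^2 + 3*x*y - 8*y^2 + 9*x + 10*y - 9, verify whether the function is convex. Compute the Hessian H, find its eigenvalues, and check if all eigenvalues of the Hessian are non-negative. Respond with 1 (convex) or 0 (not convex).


The Hessian of f(x,y) = 5*x^2 + 3*x*y - 8*y^2 + 9*x + 10*y - 9 is:
H = [[10, 3], [3, -16]]
Trace = 10 - 16 = -6
Determinant = 10*-16 - (3)^2 = -169
Discriminant = (-6)^2 - 4*-169 = 712.0
Eigenvalues: lambda_1 = -16.3417, lambda_2 = 10.3417
The function is not convex.

0


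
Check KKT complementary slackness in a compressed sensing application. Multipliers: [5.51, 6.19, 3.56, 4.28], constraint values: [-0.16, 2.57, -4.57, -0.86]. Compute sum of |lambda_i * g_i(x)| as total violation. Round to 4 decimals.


KKT complementary slackness check:
lambda_1 * g_1 = 5.51 * -0.16 = -0.8816
lambda_2 * g_2 = 6.19 * 2.57 = 15.9083
lambda_3 * g_3 = 3.56 * -4.57 = -16.2692
lambda_4 * g_4 = 4.28 * -0.86 = -3.6808
Total violation = 0.8816 + 15.9083 + 16.2692 + 3.6808 = 36.7399


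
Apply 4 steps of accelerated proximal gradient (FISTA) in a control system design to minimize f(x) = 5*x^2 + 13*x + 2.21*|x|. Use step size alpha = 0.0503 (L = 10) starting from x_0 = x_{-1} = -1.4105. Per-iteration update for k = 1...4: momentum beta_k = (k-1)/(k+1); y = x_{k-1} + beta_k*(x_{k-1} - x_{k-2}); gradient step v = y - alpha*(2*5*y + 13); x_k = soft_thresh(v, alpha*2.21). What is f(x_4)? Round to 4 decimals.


FISTA on f(x) = 5*x^2 + 13*x + 2.21*|x|
L = 10, alpha = 0.0503
Iteration 1: beta = 0.0, y = -1.4105 + 0.0*(-1.4105 + 1.4105) = -1.4105
  grad(y) = -1.105, v = y - alpha*grad = -1.3549
  prox(v) = soft_thresh(-1.3549, 0.1112) = -1.2438
Iteration 2: beta = 0.3333, y = -1.2438 + 0.3333*(-1.2438 + 1.4105) = -1.1882
  grad(y) = 1.1183, v = y - alpha*grad = -1.2444
  prox(v) = soft_thresh(-1.2444, 0.1112) = -1.1333
Iteration 3: beta = 0.5, y = -1.1333 + 0.5*(-1.1333 + 1.2438) = -1.078
  grad(y) = 2.2199, v = y - alpha*grad = -1.1897
  prox(v) = soft_thresh(-1.1897, 0.1112) = -1.0785
Iteration 4: beta = 0.6, y = -1.0785 + 0.6*(-1.0785 + 1.1333) = -1.0457
  grad(y) = 2.5434, v = y - alpha*grad = -1.1736
  prox(v) = soft_thresh(-1.1736, 0.1112) = -1.0624
f(x_4) = 5*(-1.0624)^2 + 13*(-1.0624) + 2.21*|-1.0624| = -5.8198


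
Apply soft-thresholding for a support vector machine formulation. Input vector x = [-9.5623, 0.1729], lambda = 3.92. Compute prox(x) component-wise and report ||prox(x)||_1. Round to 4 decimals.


Soft-thresholding with lambda = 3.92:
prox(-9.5623) = sign(-9.5623)*max(|-9.5623| - 3.92, 0) = -5.6423
prox(0.1729) = sign(0.1729)*max(|0.1729| - 3.92, 0) = 0.0
prox(x) = [-5.6423, 0.0]
||prox(x)||_1 = 5.6423 + 0.0 = 5.6423


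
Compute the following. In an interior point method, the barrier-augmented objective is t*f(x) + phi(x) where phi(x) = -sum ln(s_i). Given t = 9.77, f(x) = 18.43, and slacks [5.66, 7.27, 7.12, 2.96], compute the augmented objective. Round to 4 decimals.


Step 1: Compute log-barrier.
ln values: [1.7334, 1.9838, 1.9629, 1.0852]
phi = -(1.7334 + 1.9838 + 1.9629 + 1.0852) = -6.7653
Step 2: Compute augmented objective.
t*f(x) = 9.77*18.43 = 180.0611
Total = 180.0611 - 6.7653 = 173.2958


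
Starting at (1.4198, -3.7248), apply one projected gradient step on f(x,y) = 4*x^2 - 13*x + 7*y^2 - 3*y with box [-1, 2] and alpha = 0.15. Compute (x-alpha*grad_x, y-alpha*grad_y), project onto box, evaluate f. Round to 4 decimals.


Step 1: Compute gradient at (1.4198, -3.7248).
grad_x = 2*4*1.4198 - 13 = -1.6416
grad_y = 2*7*-3.7248 - 3 = -55.1472
Step 2: Gradient step.
x_raw = 1.4198 - 0.15*-1.6416 = 1.666
y_raw = -3.7248 - 0.15*-55.1472 = 4.5473
Step 3: Project onto [-1, 2].
x_proj = clip(1.666) = 1.666
y_proj = clip(4.5473) = 2.0
Step 4: Evaluate f.
f(1.666, 2.0) = 11.4442


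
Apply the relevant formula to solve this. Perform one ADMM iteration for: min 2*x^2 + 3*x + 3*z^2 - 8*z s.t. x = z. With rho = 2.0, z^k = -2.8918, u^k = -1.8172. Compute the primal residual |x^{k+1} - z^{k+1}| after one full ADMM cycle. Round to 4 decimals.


ADMM iteration with rho = 2.0, z^k = -2.8918, u^k = -1.8172
Step 1: x-update.
Minimize 2*x^2 + 3*x + (2.0/2)*(x + 2.8918 - 1.8172)^2
FOC: (2*2 + 2.0)*x = -3 + 2.0*(-2.8918 + 1.8172)
x^{k+1} = -0.8582
Step 2: z-update.
Minimize 3*z^2 - 8*z + (2.0/2)*(-0.8582 - z - 1.8172)^2
FOC: (2*3 + 2.0)*z = 8 + 2.0*(-0.8582 - 1.8172)
z^{k+1} = 0.3312
Step 3: u-update.
u^{k+1} = -1.8172 - 0.8582 - 0.3312 = -3.0066
Step 4: Primal residual = |-0.8582 - 0.3312| = 1.1894


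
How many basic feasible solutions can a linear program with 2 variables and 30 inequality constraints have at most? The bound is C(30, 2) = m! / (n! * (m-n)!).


Each vertex corresponds to some choice of n active constraints out of m, so the number of vertices is at most C(m, n) = m! / (n!(m-n)!).
m = 30, n = 2
Numerator: 30 * 29
Denominator: 2! = 2
C(30, 2) = 435


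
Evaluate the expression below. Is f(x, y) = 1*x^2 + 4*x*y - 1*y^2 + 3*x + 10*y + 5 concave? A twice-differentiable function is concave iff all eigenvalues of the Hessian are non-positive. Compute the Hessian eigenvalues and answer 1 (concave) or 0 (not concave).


The Hessian of f(x,y) = 1*x^2 + 4*x*y - 1*y^2 + 3*x + 10*y + 5 is:
H = [[2, 4], [4, -2]]
Trace = 2 - 2 = 0
Determinant = 2*-2 - (4)^2 = -20
Discriminant = (0)^2 - 4*-20 = 80.0
Eigenvalues: lambda_1 = -4.4721, lambda_2 = 4.4721
The function is not concave.

0


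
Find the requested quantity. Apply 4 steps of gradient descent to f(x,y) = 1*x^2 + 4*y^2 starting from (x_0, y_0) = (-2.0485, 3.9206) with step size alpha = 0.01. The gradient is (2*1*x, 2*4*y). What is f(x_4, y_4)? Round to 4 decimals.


Gradient descent on f(x,y) = 1*x^2 + 4*y^2.
Starting point: (-2.0485, 3.9206), alpha = 0.01
Step 1: grad_x = 2*1*-2.0485 = -4.097, grad_y = 2*4*3.9206 = 31.3648
  x_1 = -2.0485 - 0.01*-4.097 = -2.0075
  y_1 = 3.9206 - 0.01*31.3648 = 3.607
Step 2: grad_x = 2*1*-2.0075 = -4.0151, grad_y = 2*4*3.607 = 28.8556
  x_2 = -2.0075 - 0.01*-4.0151 = -1.9674
  y_2 = 3.607 - 0.01*28.8556 = 3.3184
Step 3: grad_x = 2*1*-1.9674 = -3.9348, grad_y = 2*4*3.3184 = 26.5472
  x_3 = -1.9674 - 0.01*-3.9348 = -1.928
  y_3 = 3.3184 - 0.01*26.5472 = 3.0529
Step 4: grad_x = 2*1*-1.928 = -3.8561, grad_y = 2*4*3.0529 = 24.4234
  x_4 = -1.928 - 0.01*-3.8561 = -1.8895
  y_4 = 3.0529 - 0.01*24.4234 = 2.8087
f(-1.8895, 2.8087) = 1*(-1.8895)^2 + 4*2.8087^2 = 35.1251


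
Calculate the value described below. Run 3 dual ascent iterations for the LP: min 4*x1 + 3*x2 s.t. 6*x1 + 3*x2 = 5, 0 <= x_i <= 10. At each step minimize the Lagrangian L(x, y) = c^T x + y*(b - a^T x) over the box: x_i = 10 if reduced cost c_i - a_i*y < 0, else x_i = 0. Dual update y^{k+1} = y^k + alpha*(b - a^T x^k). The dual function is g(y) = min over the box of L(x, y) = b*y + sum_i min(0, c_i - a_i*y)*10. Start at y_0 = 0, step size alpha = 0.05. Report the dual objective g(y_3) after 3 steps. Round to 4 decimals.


Dual ascent for LP: min 4*x1 + 3*x2, 6*x1 + 3*x2 = 5, 0 <= x_i <= 10
Step 1: y^k = 0.0, reduced costs: (4.0, 3.0)
  x^k = (0.0, 0.0), subgradient = b - a^T x = 5.0
  y^{k+1} = 0.0 + 0.05*5.0 = 0.25
Step 2: y^k = 0.25, reduced costs: (2.5, 2.25)
  x^k = (0.0, 0.0), subgradient = b - a^T x = 5.0
  y^{k+1} = 0.25 + 0.05*5.0 = 0.5
Step 3: y^k = 0.5, reduced costs: (1.0, 1.5)
  x^k = (0.0, 0.0), subgradient = b - a^T x = 5.0
  y^{k+1} = 0.5 + 0.05*5.0 = 0.75
Dual objective at y_3 = 0.75: reduced costs (-0.5, 0.75), box minimizer x = (10.0, 0.0)
g(y_3) = b*y + (c1 - a1*y)*x1 + (c2 - a2*y)*x2 = 5*0.75 + (-0.5)*10.0 + 0.75*0.0 = 3.75 - 5.0 + 0.0 = -1.25


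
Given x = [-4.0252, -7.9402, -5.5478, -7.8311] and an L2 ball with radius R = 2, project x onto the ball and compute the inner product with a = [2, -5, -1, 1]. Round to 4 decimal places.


Step 1: Compute ||x|| (intermediates to 6 decimals).
||x|| = sqrt((-4.0252)^2 + (-7.9402)^2 + (-5.5478)^2 + (-7.8311)^2) = 13.090196
Step 2: Project.
Since ||x|| > R, scale = R/||x|| = 2/13.090196 = 0.152786, proj(x) = scale * x
proj(x) = [-0.614994, -1.213151, -0.847626, -1.196482]
Step 3: Dot product.
a^T * proj(x) = 2*(-0.614994) - 5*(-1.213151) - 1*(-0.847626) + 1*(-1.196482) = 4.4869


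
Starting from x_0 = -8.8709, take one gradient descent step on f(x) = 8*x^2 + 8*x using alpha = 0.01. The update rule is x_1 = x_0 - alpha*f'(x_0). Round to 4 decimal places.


We compute the gradient at x_0 and apply the update.
f'(x) = 16*x + 8
f'(-8.8709) = 16*-8.8709 + 8 = -133.9344
x_1 = -8.8709 - 0.01*-133.9344 = -7.5316


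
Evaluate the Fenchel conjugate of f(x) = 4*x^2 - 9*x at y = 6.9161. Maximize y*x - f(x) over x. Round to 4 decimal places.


f*(y) = sup_x {y*x - a*x^2 - b*x} = sup_x {(y-b)*x - a*x^2}
FOC: (y - b) - 2a*x = 0 => x* = (y - b)/(2a)
x* = (6.9161 + 9)/(2*4) = 1.9895
f*(6.9161) = (y-b)^2/(4a) = (6.9161 + 9)^2/(4*4)
= 253.3222/16 = 15.8326


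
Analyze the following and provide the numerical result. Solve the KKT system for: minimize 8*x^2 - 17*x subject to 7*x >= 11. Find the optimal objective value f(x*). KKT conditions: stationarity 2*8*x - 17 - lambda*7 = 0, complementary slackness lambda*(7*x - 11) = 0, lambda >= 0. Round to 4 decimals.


Step 1: Try lambda = 0 (constraint inactive).
x_unc = 17/(2*8) = 1.0625
Check: 7*1.0625 = 7.4375 < 11 -- violated!
Step 2: Constraint must be active: 7*x = 11
x* = 11/7 = 1.5714 (rounded; the exact value 11/7 is used below)
lambda = (2*8*(11/7) - 17)/7 = 1.1633
Step 3: Compute optimal value.
f(x*) = 8*(11/7)^2 - 17*(11/7) = -6.9592


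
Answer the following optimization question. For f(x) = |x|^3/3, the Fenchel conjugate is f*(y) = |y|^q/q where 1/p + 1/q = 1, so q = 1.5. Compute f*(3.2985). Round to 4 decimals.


The conjugate exponent q satisfies 1/p + 1/q = 1.
p = 3, so q = 3/(3 - 1) = 1.5
|y|^q = 3.2985^1.5 = 5.9907
f*(3.2985) = 5.9907 / 1.5 = 3.9938


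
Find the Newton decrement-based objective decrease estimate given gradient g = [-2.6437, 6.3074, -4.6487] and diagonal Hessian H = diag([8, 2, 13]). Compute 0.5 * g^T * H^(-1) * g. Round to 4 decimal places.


Step 1: H is diagonal, so H^(-1) * g = [-0.3305, 3.1537, -0.3576].
Step 2: g^T H^(-1) g = sum_i g_i^2 / H_ii
  = (-2.6437)^2/8 + (6.3074)^2/2 + (-4.6487)^2/13
  = 0.8736 + 19.8916 + 1.6623 = 22.4276
Step 3: Objective decrease = 0.5 * g^T H^(-1) g = 11.2138


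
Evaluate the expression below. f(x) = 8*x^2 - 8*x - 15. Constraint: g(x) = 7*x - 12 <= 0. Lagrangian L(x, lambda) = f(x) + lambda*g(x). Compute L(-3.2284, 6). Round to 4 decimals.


Step 1: Evaluate f(x).
f(-3.2284) = 8*(-3.2284)^2 - 8*(-3.2284) - 15 = 94.2077
Step 2: Evaluate g(x).
g(-3.2284) = 7*-3.2284 - 12 = -34.5988
Step 3: Compute Lagrangian.
L = 94.2077 + 6*-34.5988 = -113.3851


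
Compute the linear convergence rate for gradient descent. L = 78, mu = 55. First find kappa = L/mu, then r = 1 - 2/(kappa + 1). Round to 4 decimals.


Step 1: Compute the condition number.
kappa = L/mu = 78/55 = 1.4182
Step 2: Compute the convergence rate.
r = 1 - 2/(kappa + 1) = 1 - 2*mu/(L + mu) = (L - mu)/(L + mu) = 23/133 = 0.1729


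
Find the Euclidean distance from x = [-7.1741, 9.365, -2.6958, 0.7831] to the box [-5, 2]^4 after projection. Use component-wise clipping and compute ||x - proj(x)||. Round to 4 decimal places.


Project each component onto [-5, 2].
clip(-7.1741) = -5.0, clip(9.365) = 2.0, clip(-2.6958) = -2.6958, clip(0.7831) = 0.7831
Projection = [-5.0, 2.0, -2.6958, 0.7831]
Squared diffs: [4.7267, 54.2432, 0.0, 0.0]
Distance = sqrt(58.9699) = 7.6792


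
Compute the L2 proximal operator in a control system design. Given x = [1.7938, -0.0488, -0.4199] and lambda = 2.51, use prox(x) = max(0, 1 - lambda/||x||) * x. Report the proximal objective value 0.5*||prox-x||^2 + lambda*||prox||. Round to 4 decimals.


Step 1: Compute ||x||.
||x|| = 1.8429
Step 2: Compute scaling factor.
scale = max(0, 1 - 2.51/1.8429) = 0.0
Step 3: prox(x) = [0.0, -0.0, -0.0]
||prox(x)|| = 0.0
Step 4: Proximal objective.
0.5*||prox-x||^2 = 1.6982
lambda*||prox|| = 0.0
Total = 1.6982


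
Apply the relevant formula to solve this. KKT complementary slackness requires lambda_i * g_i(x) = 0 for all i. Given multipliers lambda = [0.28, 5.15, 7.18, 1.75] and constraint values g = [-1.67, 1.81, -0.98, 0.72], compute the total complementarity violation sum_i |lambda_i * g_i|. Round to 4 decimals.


KKT complementary slackness check:
lambda_1 * g_1 = 0.28 * -1.67 = -0.4676
lambda_2 * g_2 = 5.15 * 1.81 = 9.3215
lambda_3 * g_3 = 7.18 * -0.98 = -7.0364
lambda_4 * g_4 = 1.75 * 0.72 = 1.26
Total violation = 0.4676 + 9.3215 + 7.0364 + 1.26 = 18.0855


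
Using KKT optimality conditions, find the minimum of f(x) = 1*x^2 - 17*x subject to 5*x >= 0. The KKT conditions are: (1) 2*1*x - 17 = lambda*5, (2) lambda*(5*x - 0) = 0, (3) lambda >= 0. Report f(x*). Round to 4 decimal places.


Step 1: Try lambda = 0 (constraint inactive).
Stationarity: 2*1*x - 17 = 0
x* = 17/(2*1) = 8.5
Check constraint: 5*8.5 = 42.5 >= 0 -- satisfied.
Step 2: Compute optimal value.
f(x*) = 1*8.5^2 - 17*8.5 = -72.25


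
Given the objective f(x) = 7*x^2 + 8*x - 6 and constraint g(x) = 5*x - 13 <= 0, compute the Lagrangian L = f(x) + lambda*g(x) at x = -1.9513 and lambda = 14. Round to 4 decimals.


Step 1: Evaluate f(x).
f(-1.9513) = 7*(-1.9513)^2 + 8*(-1.9513) - 6 = 5.0426
Step 2: Evaluate g(x).
g(-1.9513) = 5*-1.9513 - 13 = -22.7565
Step 3: Compute Lagrangian.
L = 5.0426 + 14*-22.7565 = -313.5484


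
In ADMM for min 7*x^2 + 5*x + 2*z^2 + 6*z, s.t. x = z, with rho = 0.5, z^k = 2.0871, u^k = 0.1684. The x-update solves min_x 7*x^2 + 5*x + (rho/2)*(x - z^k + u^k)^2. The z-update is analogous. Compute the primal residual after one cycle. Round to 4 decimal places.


ADMM iteration with rho = 0.5, z^k = 2.0871, u^k = 0.1684
Step 1: x-update.
Minimize 7*x^2 + 5*x + (0.5/2)*(x - 2.0871 + 0.1684)^2
FOC: (2*7 + 0.5)*x = -5 + 0.5*(2.0871 - 0.1684)
x^{k+1} = -0.2787
Step 2: z-update.
Minimize 2*z^2 + 6*z + (0.5/2)*(-0.2787 - z + 0.1684)^2
FOC: (2*2 + 0.5)*z = -6 + 0.5*(-0.2787 + 0.1684)
z^{k+1} = -1.3456
Step 3: u-update.
u^{k+1} = 0.1684 - 0.2787 + 1.3456 = 1.2353
Step 4: Primal residual = |-0.2787 + 1.3456| = 1.0669


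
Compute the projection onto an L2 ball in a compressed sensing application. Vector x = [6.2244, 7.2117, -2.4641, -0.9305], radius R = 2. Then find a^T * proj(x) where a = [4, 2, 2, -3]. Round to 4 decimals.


Step 1: Compute ||x|| (intermediates to 6 decimals).
||x|| = sqrt(6.2244^2 + 7.2117^2 + (-2.4641)^2 + (-0.9305)^2) = 9.883794
Step 2: Project.
Since ||x|| > R, scale = R/||x|| = 2/9.883794 = 0.202351, proj(x) = scale * x
proj(x) = [1.259514, 1.459295, -0.498613, -0.188288]
Step 3: Dot product.
a^T * proj(x) = 4*1.259514 + 2*1.459295 + 2*(-0.498613) - 3*(-0.188288) = 7.5243


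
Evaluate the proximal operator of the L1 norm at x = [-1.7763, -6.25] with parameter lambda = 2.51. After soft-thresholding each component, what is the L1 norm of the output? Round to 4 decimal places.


Soft-thresholding with lambda = 2.51:
prox(-1.7763) = sign(-1.7763)*max(|-1.7763| - 2.51, 0) = 0.0
prox(-6.25) = sign(-6.25)*max(|-6.25| - 2.51, 0) = -3.74
prox(x) = [0.0, -3.74]
||prox(x)||_1 = 0.0 + 3.74 = 3.74


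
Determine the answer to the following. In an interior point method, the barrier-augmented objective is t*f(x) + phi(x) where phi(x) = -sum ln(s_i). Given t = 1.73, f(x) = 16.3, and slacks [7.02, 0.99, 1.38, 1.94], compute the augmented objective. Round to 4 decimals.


Step 1: Compute log-barrier.
ln values: [1.9488, -0.0101, 0.3221, 0.6627]
phi = -(1.9488 - 0.0101 + 0.3221 + 0.6627) = -2.9235
Step 2: Compute augmented objective.
t*f(x) = 1.73*16.3 = 28.199
Total = 28.199 - 2.9235 = 25.2755
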